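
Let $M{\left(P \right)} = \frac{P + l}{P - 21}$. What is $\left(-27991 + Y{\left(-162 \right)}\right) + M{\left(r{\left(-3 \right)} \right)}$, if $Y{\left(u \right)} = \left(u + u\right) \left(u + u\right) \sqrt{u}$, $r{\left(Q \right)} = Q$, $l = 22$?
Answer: $- \frac{671803}{24} + 944784 i \sqrt{2} \approx -27992.0 + 1.3361 \cdot 10^{6} i$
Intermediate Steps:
$Y{\left(u \right)} = 4 u^{\frac{5}{2}}$ ($Y{\left(u \right)} = 2 u 2 u \sqrt{u} = 4 u^{2} \sqrt{u} = 4 u^{\frac{5}{2}}$)
$M{\left(P \right)} = \frac{22 + P}{-21 + P}$ ($M{\left(P \right)} = \frac{P + 22}{P - 21} = \frac{22 + P}{-21 + P}$)
$\left(-27991 + Y{\left(-162 \right)}\right) + M{\left(r{\left(-3 \right)} \right)} = \left(-27991 + 4 \left(-162\right)^{\frac{5}{2}}\right) + \frac{22 - 3}{-21 - 3} = \left(-27991 + 4 \cdot 236196 i \sqrt{2}\right) + \frac{1}{-24} \cdot 19 = \left(-27991 + 944784 i \sqrt{2}\right) - \frac{19}{24} = - \frac{671803}{24} + 944784 i \sqrt{2}$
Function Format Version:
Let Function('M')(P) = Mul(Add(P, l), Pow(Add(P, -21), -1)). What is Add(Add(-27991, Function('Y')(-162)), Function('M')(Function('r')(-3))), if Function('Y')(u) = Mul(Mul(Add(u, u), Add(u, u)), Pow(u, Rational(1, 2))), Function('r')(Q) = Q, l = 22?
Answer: Add(Rational(-671803, 24), Mul(944784, I, Pow(2, Rational(1, 2)))) ≈ Add(-27992., Mul(1.3361e+6, I))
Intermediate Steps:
Function('Y')(u) = Mul(4, Pow(u, Rational(5, 2))) (Function('Y')(u) = Mul(Mul(Mul(2, u), Mul(2, u)), Pow(u, Rational(1, 2))) = Mul(Mul(4, Pow(u, 2)), Pow(u, Rational(1, 2))) = Mul(4, Pow(u, Rational(5, 2))))
Function('M')(P) = Mul(Pow(Add(-21, P), -1), Add(22, P)) (Function('M')(P) = Mul(Add(P, 22), Pow(Add(P, -21), -1)) = Mul(Add(22, P), Pow(Add(-21, P), -1)) = Mul(Pow(Add(-21, P), -1), Add(22, P)))
Add(Add(-27991, Function('Y')(-162)), Function('M')(Function('r')(-3))) = Add(Add(-27991, Mul(4, Pow(-162, Rational(5, 2)))), Mul(Pow(Add(-21, -3), -1), Add(22, -3))) = Add(Add(-27991, Mul(4, Mul(236196, I, Pow(2, Rational(1, 2))))), Mul(Pow(-24, -1), 19)) = Add(Add(-27991, Mul(944784, I, Pow(2, Rational(1, 2)))), Mul(Rational(-1, 24), 19)) = Add(Add(-27991, Mul(944784, I, Pow(2, Rational(1, 2)))), Rational(-19, 24)) = Add(Rational(-671803, 24), Mul(944784, I, Pow(2, Rational(1, 2))))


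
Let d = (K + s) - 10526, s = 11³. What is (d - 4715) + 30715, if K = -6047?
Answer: 10758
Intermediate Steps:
s = 1331
d = -15242 (d = (-6047 + 1331) - 10526 = -4716 - 10526 = -15242)
(d - 4715) + 30715 = (-15242 - 4715) + 30715 = -19957 + 30715 = 10758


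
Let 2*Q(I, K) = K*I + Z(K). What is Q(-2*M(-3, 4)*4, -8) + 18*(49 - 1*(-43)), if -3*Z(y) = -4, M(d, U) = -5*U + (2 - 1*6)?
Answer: 2666/3 ≈ 888.67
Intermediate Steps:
M(d, U) = -4 - 5*U (M(d, U) = -5*U + (2 - 6) = -5*U - 4 = -4 - 5*U)
Z(y) = 4/3 (Z(y) = -1/3*(-4) = 4/3)
Q(I, K) = 2/3 + I*K/2 (Q(I, K) = (K*I + 4/3)/2 = (I*K + 4/3)/2 = (4/3 + I*K)/2 = 2/3 + I*K/2)
Q(-2*M(-3, 4)*4, -8) + 18*(49 - 1*(-43)) = (2/3 + (1/2)*(-2*(-4 - 5*4)*4)*(-8)) + 18*(49 - 1*(-43)) = (2/3 + (1/2)*(-2*(-4 - 20)*4)*(-8)) + 18*(49 + 43) = (2/3 + (1/2)*(-2*(-24)*4)*(-8)) + 18*92 = (2/3 + (1/2)*(48*4)*(-8)) + 1656 = (2/3 + (1/2)*192*(-8)) + 1656 = (2/3 - 768) + 1656 = -2302/3 + 1656 = 2666/3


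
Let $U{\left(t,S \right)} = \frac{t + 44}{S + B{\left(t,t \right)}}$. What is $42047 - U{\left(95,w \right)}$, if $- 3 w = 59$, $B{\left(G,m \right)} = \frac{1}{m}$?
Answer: $\frac{235586909}{5602} \approx 42054.0$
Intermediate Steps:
$w = - \frac{59}{3}$ ($w = \left(- \frac{1}{3}\right) 59 = - \frac{59}{3} \approx -19.667$)
$U{\left(t,S \right)} = \frac{44 + t}{S + \frac{1}{t}}$ ($U{\left(t,S \right)} = \frac{t + 44}{S + \frac{1}{t}} = \frac{44 + t}{S + \frac{1}{t}}$)
$42047 - U{\left(95,w \right)} = 42047 - \frac{95 \left(44 + 95\right)}{1 - \frac{5605}{3}} = 42047 - 95 \frac{1}{1 - \frac{5605}{3}} \cdot 139 = 42047 - 95 \frac{1}{- \frac{5602}{3}} \cdot 139 = 42047 - 95 \left(- \frac{3}{5602}\right) 139 = 42047 - - \frac{39615}{5602} = 42047 + \frac{39615}{5602} = \frac{235586909}{5602}$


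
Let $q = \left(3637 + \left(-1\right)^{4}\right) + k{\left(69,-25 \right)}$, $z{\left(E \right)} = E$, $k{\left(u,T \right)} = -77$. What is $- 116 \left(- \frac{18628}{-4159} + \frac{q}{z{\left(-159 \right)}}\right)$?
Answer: $\frac{458136084}{220427} \approx 2078.4$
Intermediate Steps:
$q = 3561$ ($q = \left(3637 + \left(-1\right)^{4}\right) - 77 = \left(3637 + 1\right) - 77 = 3638 - 77 = 3561$)
$- 116 \left(- \frac{18628}{-4159} + \frac{q}{z{\left(-159 \right)}}\right) = - 116 \left(- \frac{18628}{-4159} + \frac{3561}{-159}\right) = - 116 \left(\left(-18628\right) \left(- \frac{1}{4159}\right) + 3561 \left(- \frac{1}{159}\right)\right) = - 116 \left(\frac{18628}{4159} - \frac{1187}{53}\right) = \left(-116\right) \left(- \frac{3949449}{220427}\right) = \frac{458136084}{220427}$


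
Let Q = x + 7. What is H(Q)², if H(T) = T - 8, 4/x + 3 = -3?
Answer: 25/9 ≈ 2.7778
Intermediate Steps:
x = -⅔ (x = 4/(-3 - 3) = 4/(-6) = 4*(-⅙) = -⅔ ≈ -0.66667)
Q = 19/3 (Q = -⅔ + 7 = 19/3 ≈ 6.3333)
H(T) = -8 + T
H(Q)² = (-8 + 19/3)² = (-5/3)² = 25/9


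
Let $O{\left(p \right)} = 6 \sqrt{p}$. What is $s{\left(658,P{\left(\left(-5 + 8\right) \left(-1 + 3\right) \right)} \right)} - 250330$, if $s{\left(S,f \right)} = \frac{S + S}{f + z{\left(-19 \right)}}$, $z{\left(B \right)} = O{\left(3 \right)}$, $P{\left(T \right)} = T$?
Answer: $- \frac{751319}{3} + \frac{329 \sqrt{3}}{3} \approx -2.5025 \cdot 10^{5}$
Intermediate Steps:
$z{\left(B \right)} = 6 \sqrt{3}$
$s{\left(S,f \right)} = \frac{2 S}{f + 6 \sqrt{3}}$ ($s{\left(S,f \right)} = \frac{S + S}{f + 6 \sqrt{3}} = \frac{2 S}{f + 6 \sqrt{3}}$)
$s{\left(658,P{\left(\left(-5 + 8\right) \left(-1 + 3\right) \right)} \right)} - 250330 = 2 \cdot 658 \frac{1}{\left(-5 + 8\right) \left(-1 + 3\right) + 6 \sqrt{3}} - 250330 = 2 \cdot 658 \frac{1}{3 \cdot 2 + 6 \sqrt{3}} - 250330 = 2 \cdot 658 \frac{1}{6 + 6 \sqrt{3}} - 250330 = \frac{1316}{6 + 6 \sqrt{3}} - 250330 = -250330 + \frac{1316}{6 + 6 \sqrt{3}}$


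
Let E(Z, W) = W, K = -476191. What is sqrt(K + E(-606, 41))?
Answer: 5*I*sqrt(19046) ≈ 690.04*I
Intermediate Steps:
sqrt(K + E(-606, 41)) = sqrt(-476191 + 41) = sqrt(-476150) = 5*I*sqrt(19046)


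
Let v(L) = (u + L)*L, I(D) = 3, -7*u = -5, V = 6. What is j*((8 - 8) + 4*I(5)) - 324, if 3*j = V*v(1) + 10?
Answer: -1700/7 ≈ -242.86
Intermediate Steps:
u = 5/7 (u = -1/7*(-5) = 5/7 ≈ 0.71429)
v(L) = L*(5/7 + L) (v(L) = (5/7 + L)*L = L*(5/7 + L))
j = 142/21 (j = (6*((1/7)*1*(5 + 7*1)) + 10)/3 = (6*((1/7)*1*(5 + 7)) + 10)/3 = (6*((1/7)*1*12) + 10)/3 = (6*(12/7) + 10)/3 = (72/7 + 10)/3 = (1/3)*(142/7) = 142/21 ≈ 6.7619)
j*((8 - 8) + 4*I(5)) - 324 = 142*((8 - 8) + 4*3)/21 - 324 = 142*(0 + 12)/21 - 324 = (142/21)*12 - 324 = 568/7 - 324 = -1700/7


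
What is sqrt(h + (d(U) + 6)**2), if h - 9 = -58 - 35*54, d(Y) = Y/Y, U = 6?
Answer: 3*I*sqrt(210) ≈ 43.474*I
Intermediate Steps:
d(Y) = 1
h = -1939 (h = 9 + (-58 - 35*54) = 9 + (-58 - 1890) = 9 - 1948 = -1939)
sqrt(h + (d(U) + 6)**2) = sqrt(-1939 + (1 + 6)**2) = sqrt(-1939 + 7**2) = sqrt(-1939 + 49) = sqrt(-1890) = 3*I*sqrt(210)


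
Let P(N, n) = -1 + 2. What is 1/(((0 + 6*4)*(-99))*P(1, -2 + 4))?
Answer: -1/2376 ≈ -0.00042088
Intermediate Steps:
P(N, n) = 1
1/(((0 + 6*4)*(-99))*P(1, -2 + 4)) = 1/(((0 + 6*4)*(-99))*1) = 1/(((0 + 24)*(-99))*1) = 1/((24*(-99))*1) = 1/(-2376*1) = 1/(-2376) = -1/2376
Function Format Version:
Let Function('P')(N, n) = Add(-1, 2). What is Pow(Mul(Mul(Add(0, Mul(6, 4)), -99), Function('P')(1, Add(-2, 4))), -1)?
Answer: Rational(-1, 2376) ≈ -0.00042088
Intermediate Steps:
Function('P')(N, n) = 1
Pow(Mul(Mul(Add(0, Mul(6, 4)), -99), Function('P')(1, Add(-2, 4))), -1) = Pow(Mul(Mul(Add(0, Mul(6, 4)), -99), 1), -1) = Pow(Mul(Mul(Add(0, 24), -99), 1), -1) = Pow(Mul(Mul(24, -99), 1), -1) = Pow(Mul(-2376, 1), -1) = Pow(-2376, -1) = Rational(-1, 2376)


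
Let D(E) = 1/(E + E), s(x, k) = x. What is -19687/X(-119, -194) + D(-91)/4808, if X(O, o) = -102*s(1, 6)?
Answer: 8613613685/44627856 ≈ 193.01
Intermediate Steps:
D(E) = 1/(2*E)
X(O, o) = -102 (X(O, o) = -102*1 = -102)
-19687/X(-119, -194) + D(-91)/4808 = -19687/(-102) + ((1/2)/(-91))/4808 = -19687*(-1/102) + ((1/2)*(-1/91))*(1/4808) = 19687/102 - 1/182*1/4808 = 19687/102 - 1/875056 = 8613613685/44627856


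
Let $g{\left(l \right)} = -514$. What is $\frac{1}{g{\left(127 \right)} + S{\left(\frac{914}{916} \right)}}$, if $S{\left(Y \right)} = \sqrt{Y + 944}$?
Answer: $- \frac{235412}{120568959} - \frac{13 \sqrt{1172938}}{120568959} \approx -0.0020693$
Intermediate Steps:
$S{\left(Y \right)} = \sqrt{944 + Y}$
$\frac{1}{g{\left(127 \right)} + S{\left(\frac{914}{916} \right)}} = \frac{1}{-514 + \sqrt{944 + \frac{914}{916}}} = \frac{1}{-514 + \sqrt{944 + 914 \cdot \frac{1}{916}}} = \frac{1}{-514 + \sqrt{944 + \frac{457}{458}}} = \frac{1}{-514 + \sqrt{\frac{432809}{458}}} = \frac{1}{-514 + \frac{13 \sqrt{1172938}}{458}}$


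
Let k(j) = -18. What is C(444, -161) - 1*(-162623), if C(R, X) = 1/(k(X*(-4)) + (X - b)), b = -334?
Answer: 25206566/155 ≈ 1.6262e+5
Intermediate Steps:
C(R, X) = 1/(316 + X) (C(R, X) = 1/(-18 + (X - 1*(-334))) = 1/(-18 + (X + 334)) = 1/(-18 + (334 + X)) = 1/(316 + X))
C(444, -161) - 1*(-162623) = 1/(316 - 161) - 1*(-162623) = 1/155 + 162623 = 25206566/155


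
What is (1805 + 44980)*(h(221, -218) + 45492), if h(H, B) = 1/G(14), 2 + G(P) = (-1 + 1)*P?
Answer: 4256639655/2 ≈ 2.1283e+9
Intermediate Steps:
G(P) = -2 (G(P) = -2 + (-1 + 1)*P = -2 + 0*P = -2 + 0 = -2)
h(H, B) = -½ (h(H, B) = 1/(-2) = -½)
(1805 + 44980)*(h(221, -218) + 45492) = (1805 + 44980)*(-½ + 45492) = 46785*(90983/2) = 4256639655/2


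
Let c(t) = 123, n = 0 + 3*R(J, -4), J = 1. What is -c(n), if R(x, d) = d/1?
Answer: -123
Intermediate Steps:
R(x, d) = d (R(x, d) = d*1 = d)
n = -12 (n = 0 + 3*(-4) = 0 - 12 = -12)
-c(n) = -1*123 = -123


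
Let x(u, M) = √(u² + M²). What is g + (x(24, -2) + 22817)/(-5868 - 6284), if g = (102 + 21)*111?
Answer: 165888439/12152 - √145/6076 ≈ 13651.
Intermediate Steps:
x(u, M) = √(M² + u²)
g = 13653 (g = 123*111 = 13653)
g + (x(24, -2) + 22817)/(-5868 - 6284) = 13653 + (√((-2)² + 24²) + 22817)/(-5868 - 6284) = 13653 + (√(4 + 576) + 22817)/(-12152) = 13653 + (√580 + 22817)*(-1/12152) = 13653 + (2*√145 + 22817)*(-1/12152) = 13653 + (22817 + 2*√145)*(-1/12152) = 13653 + (-22817/12152 - √145/6076) = 165888439/12152 - √145/6076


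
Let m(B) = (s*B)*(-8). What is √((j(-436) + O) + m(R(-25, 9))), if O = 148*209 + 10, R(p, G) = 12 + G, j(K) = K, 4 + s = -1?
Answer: √31346 ≈ 177.05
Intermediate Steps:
s = -5 (s = -4 - 1 = -5)
m(B) = 40*B (m(B) = -5*B*(-8) = 40*B)
O = 30942 (O = 30932 + 10 = 30942)
√((j(-436) + O) + m(R(-25, 9))) = √((-436 + 30942) + 40*(12 + 9)) = √(30506 + 40*21) = √(30506 + 840) = √31346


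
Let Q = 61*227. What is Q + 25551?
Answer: 39398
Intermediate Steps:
Q = 13847
Q + 25551 = 13847 + 25551 = 39398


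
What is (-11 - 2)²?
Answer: 169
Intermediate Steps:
(-11 - 2)² = (-13)² = 169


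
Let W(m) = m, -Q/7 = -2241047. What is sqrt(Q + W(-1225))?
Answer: 2*sqrt(3921526) ≈ 3960.6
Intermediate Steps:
Q = 15687329 (Q = -7*(-2241047) = 15687329)
sqrt(Q + W(-1225)) = sqrt(15687329 - 1225) = sqrt(15686104) = 2*sqrt(3921526)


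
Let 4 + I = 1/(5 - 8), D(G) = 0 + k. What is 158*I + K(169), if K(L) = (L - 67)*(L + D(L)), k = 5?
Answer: 51190/3 ≈ 17063.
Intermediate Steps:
D(G) = 5 (D(G) = 0 + 5 = 5)
I = -13/3 (I = -4 + 1/(5 - 8) = -4 + 1/(-3) = -4 - 1/3 = -13/3 ≈ -4.3333)
K(L) = (-67 + L)*(5 + L) (K(L) = (L - 67)*(L + 5) = (-67 + L)*(5 + L))
158*I + K(169) = 158*(-13/3) + (-335 + 169**2 - 62*169) = -2054/3 + (-335 + 28561 - 10478) = -2054/3 + 17748 = 51190/3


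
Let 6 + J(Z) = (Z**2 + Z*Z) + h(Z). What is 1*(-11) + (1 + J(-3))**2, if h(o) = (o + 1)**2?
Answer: 278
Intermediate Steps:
h(o) = (1 + o)**2
J(Z) = -6 + (1 + Z)**2 + 2*Z**2 (J(Z) = -6 + ((Z**2 + Z*Z) + (1 + Z)**2) = -6 + ((Z**2 + Z**2) + (1 + Z)**2) = -6 + (2*Z**2 + (1 + Z)**2) = -6 + ((1 + Z)**2 + 2*Z**2) = -6 + (1 + Z)**2 + 2*Z**2)
1*(-11) + (1 + J(-3))**2 = 1*(-11) + (1 + (-5 + 2*(-3) + 3*(-3)**2))**2 = -11 + (1 + (-5 - 6 + 3*9))**2 = -11 + (1 + (-5 - 6 + 27))**2 = -11 + (1 + 16)**2 = -11 + 17**2 = -11 + 289 = 278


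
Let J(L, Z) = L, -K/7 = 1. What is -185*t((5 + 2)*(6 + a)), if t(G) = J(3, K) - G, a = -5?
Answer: 740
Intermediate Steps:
K = -7 (K = -7*1 = -7)
t(G) = 3 - G
-185*t((5 + 2)*(6 + a)) = -185*(3 - (5 + 2)*(6 - 5)) = -185*(3 - 7) = -185*(-4) = 740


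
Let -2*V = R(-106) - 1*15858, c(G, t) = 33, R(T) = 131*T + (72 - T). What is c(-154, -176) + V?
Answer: 14816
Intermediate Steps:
R(T) = 72 + 130*T
V = 14783 (V = -((72 + 130*(-106)) - 1*15858)/2 = -((72 - 13780) - 15858)/2 = -(-13708 - 15858)/2 = -½*(-29566) = 14783)
c(-154, -176) + V = 33 + 14783 = 14816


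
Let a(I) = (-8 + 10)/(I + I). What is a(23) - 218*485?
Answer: -2431789/23 ≈ -1.0573e+5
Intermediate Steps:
a(I) = 1/I (a(I) = 2/((2*I)) = 2*(1/(2*I)) = 1/I)
a(23) - 218*485 = 1/23 - 218*485 = 1/23 - 105730 = -2431789/23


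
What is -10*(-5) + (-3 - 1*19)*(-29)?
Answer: 688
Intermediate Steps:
-10*(-5) + (-3 - 1*19)*(-29) = 50 + (-3 - 19)*(-29) = 50 - 22*(-29) = 50 + 638 = 688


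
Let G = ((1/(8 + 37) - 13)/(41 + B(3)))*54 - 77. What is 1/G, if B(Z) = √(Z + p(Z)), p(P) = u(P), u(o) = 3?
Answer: -3942695/371176171 - 17520*√6/371176171 ≈ -0.010738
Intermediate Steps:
p(P) = 3
B(Z) = √(3 + Z) (B(Z) = √(Z + 3) = √(3 + Z))
G = -77 - 3504/(5*(41 + √6)) (G = ((1/(8 + 37) - 13)/(41 + √(3 + 3)))*54 - 77 = ((1/45 - 13)/(41 + √6))*54 - 77 = -584/(45*(41 + √6))*54 - 77 = -3504/(5*(41 + √6)) - 77 = -77 - 3504/(5*(41 + √6)) ≈ -93.129)
1/G = 1/(-788539/8375 + 3504*√6/8375)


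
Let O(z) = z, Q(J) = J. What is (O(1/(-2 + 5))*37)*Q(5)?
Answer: 185/3 ≈ 61.667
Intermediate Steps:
(O(1/(-2 + 5))*37)*Q(5) = (37/(-2 + 5))*5 = (37/3)*5 = 185/3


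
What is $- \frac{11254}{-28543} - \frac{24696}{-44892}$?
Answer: $\frac{1977308}{2093713} \approx 0.9444$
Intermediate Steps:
$- \frac{11254}{-28543} - \frac{24696}{-44892} = \left(-11254\right) \left(- \frac{1}{28543}\right) - - \frac{686}{1247} = \frac{662}{1679} + \frac{686}{1247} = \frac{1977308}{2093713}$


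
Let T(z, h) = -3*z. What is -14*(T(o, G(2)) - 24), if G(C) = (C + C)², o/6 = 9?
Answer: 2604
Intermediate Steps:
o = 54 (o = 6*9 = 54)
G(C) = 4*C² (G(C) = (2*C)² = 4*C²)
-14*(T(o, G(2)) - 24) = -14*(-3*54 - 24) = -14*(-162 - 24) = -14*(-186) = 2604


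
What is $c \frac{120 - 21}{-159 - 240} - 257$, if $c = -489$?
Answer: $- \frac{18044}{133} \approx -135.67$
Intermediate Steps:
$c \frac{120 - 21}{-159 - 240} - 257 = - 489 \frac{120 - 21}{-159 - 240} - 257 = - 489 \frac{120 + \left(-110 + 89\right)}{-399} - 257 = - 489 \left(120 - 21\right) \left(- \frac{1}{399}\right) - 257 = - 489 \cdot 99 \left(- \frac{1}{399}\right) - 257 = \left(-489\right) \left(- \frac{33}{133}\right) - 257 = \frac{16137}{133} - 257 = - \frac{18044}{133}$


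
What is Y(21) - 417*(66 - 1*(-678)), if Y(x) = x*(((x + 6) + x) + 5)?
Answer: -309135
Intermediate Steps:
Y(x) = x*(11 + 2*x) (Y(x) = x*(((6 + x) + x) + 5) = x*((6 + 2*x) + 5) = x*(11 + 2*x))
Y(21) - 417*(66 - 1*(-678)) = 21*(11 + 2*21) - 417*(66 - 1*(-678)) = 21*(11 + 42) - 417*(66 + 678) = 21*53 - 417*744 = 1113 - 310248 = -309135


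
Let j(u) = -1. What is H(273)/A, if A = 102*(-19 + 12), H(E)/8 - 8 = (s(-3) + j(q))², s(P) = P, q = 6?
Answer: -32/119 ≈ -0.26891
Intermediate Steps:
H(E) = 192 (H(E) = 64 + 8*(-3 - 1)² = 64 + 8*(-4)² = 64 + 8*16 = 64 + 128 = 192)
A = -714 (A = 102*(-7) = -714)
H(273)/A = 192/(-714) = 192*(-1/714) = -32/119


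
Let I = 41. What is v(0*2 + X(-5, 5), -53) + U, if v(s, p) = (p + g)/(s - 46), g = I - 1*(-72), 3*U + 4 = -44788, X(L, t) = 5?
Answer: -1836652/123 ≈ -14932.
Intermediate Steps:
U = -44792/3 (U = -4/3 + (1/3)*(-44788) = -4/3 - 44788/3 = -44792/3 ≈ -14931.)
g = 113 (g = 41 - 1*(-72) = 41 + 72 = 113)
v(s, p) = (113 + p)/(-46 + s) (v(s, p) = (p + 113)/(s - 46) = (113 + p)/(-46 + s))
v(0*2 + X(-5, 5), -53) + U = (113 - 53)/(-46 + (0*2 + 5)) - 44792/3 = 60/(-46 + (0 + 5)) - 44792/3 = 60/(-46 + 5) - 44792/3 = 60/(-41) - 44792/3 = -1/41*60 - 44792/3 = -60/41 - 44792/3 = -1836652/123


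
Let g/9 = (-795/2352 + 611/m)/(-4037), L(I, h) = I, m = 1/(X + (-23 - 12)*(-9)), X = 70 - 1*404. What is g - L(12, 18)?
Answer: 43935393/3165008 ≈ 13.882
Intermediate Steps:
X = -334 (X = 70 - 404 = -334)
m = -1/19 (m = 1/(-334 + (-23 - 12)*(-9)) = 1/(-334 - 35*(-9)) = 1/(-334 + 315) = 1/(-19) = -1/19 ≈ -0.052632)
g = 81915489/3165008 (g = 9*((-795/2352 + 611/(-1/19))/(-4037)) = 9*((-795*1/2352 + 611*(-19))*(-1/4037)) = 9*((-265/784 - 11609)*(-1/4037)) = 9*(-9101721/784*(-1/4037)) = 9*(9101721/3165008) = 81915489/3165008 ≈ 25.882)
g - L(12, 18) = 81915489/3165008 - 1*12 = 81915489/3165008 - 12 = 43935393/3165008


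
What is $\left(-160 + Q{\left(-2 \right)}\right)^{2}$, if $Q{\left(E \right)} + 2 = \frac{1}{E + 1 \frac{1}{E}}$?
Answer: $\frac{659344}{25} \approx 26374.0$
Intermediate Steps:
$Q{\left(E \right)} = -2 + \frac{1}{E + \frac{1}{E}}$ ($Q{\left(E \right)} = -2 + \frac{1}{E + 1 \frac{1}{E}} = -2 + \frac{1}{E + \frac{1}{E}}$)
$\left(-160 + Q{\left(-2 \right)}\right)^{2} = \left(-160 + \frac{-2 - 2 - 2 \left(-2\right)^{2}}{1 + \left(-2\right)^{2}}\right)^{2} = \left(-160 + \frac{-2 - 2 - 8}{1 + 4}\right)^{2} = \left(-160 + \frac{-2 - 2 - 8}{5}\right)^{2} = \left(-160 + \frac{1}{5} \left(-12\right)\right)^{2} = \left(-160 - \frac{12}{5}\right)^{2} = \left(- \frac{812}{5}\right)^{2} = \frac{659344}{25}$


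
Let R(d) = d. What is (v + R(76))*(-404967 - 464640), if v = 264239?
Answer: -229850174205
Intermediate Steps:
(v + R(76))*(-404967 - 464640) = (264239 + 76)*(-404967 - 464640) = 264315*(-869607) = -229850174205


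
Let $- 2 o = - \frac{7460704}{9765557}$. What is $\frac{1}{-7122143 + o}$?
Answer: $- \frac{9765557}{69551689698299} \approx -1.4041 \cdot 10^{-7}$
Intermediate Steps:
$o = \frac{3730352}{9765557}$ ($o = - \frac{\left(-7460704\right) \frac{1}{9765557}}{2} = \left(- \frac{1}{2}\right) \left(- \frac{7460704}{9765557}\right) = \frac{3730352}{9765557} \approx 0.38199$)
$\frac{1}{-7122143 + o} = \frac{1}{-7122143 + \frac{3730352}{9765557}} = \frac{1}{- \frac{69551689698299}{9765557}} = - \frac{9765557}{69551689698299}$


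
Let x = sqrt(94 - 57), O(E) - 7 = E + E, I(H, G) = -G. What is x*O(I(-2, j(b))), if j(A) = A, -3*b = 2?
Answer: 25*sqrt(37)/3 ≈ 50.690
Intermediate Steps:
b = -2/3 (b = -1/3*2 = -2/3 ≈ -0.66667)
O(E) = 7 + 2*E (O(E) = 7 + (E + E) = 7 + 2*E)
x = sqrt(37) ≈ 6.0828
x*O(I(-2, j(b))) = sqrt(37)*(7 + 2*(-1*(-2/3))) = sqrt(37)*(7 + 2*(2/3)) = sqrt(37)*(7 + 4/3) = sqrt(37)*(25/3) = 25*sqrt(37)/3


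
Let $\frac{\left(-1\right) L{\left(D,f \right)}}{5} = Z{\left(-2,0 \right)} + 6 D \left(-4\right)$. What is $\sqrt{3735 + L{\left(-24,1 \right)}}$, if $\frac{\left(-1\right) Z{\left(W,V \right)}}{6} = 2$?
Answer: $\sqrt{915} \approx 30.249$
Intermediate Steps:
$Z{\left(W,V \right)} = -12$ ($Z{\left(W,V \right)} = \left(-6\right) 2 = -12$)
$L{\left(D,f \right)} = 60 + 120 D$ ($L{\left(D,f \right)} = - 5 \left(-12 + 6 D \left(-4\right)\right) = - 5 \left(-12 - 24 D\right) = 60 + 120 D$)
$\sqrt{3735 + L{\left(-24,1 \right)}} = \sqrt{3735 + \left(60 + 120 \left(-24\right)\right)} = \sqrt{3735 + \left(60 - 2880\right)} = \sqrt{3735 - 2820} = \sqrt{915}$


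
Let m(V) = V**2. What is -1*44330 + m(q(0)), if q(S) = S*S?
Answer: -44330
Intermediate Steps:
q(S) = S**2
-1*44330 + m(q(0)) = -1*44330 + (0**2)**2 = -44330 + 0**2 = -44330 + 0 = -44330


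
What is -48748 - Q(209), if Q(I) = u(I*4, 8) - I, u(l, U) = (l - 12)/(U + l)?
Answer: -10241935/211 ≈ -48540.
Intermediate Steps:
u(l, U) = (-12 + l)/(U + l)
Q(I) = -I + (-12 + 4*I)/(8 + 4*I) (Q(I) = (-12 + I*4)/(8 + I*4) - I = (-12 + 4*I)/(8 + 4*I) - I = -I + (-12 + 4*I)/(8 + 4*I))
-48748 - Q(209) = -48748 - (-3 + 209 - 1*209*(2 + 209))/(2 + 209) = -48748 - (-3 + 209 - 1*209*211)/211 = -48748 - (-3 + 209 - 44099)/211 = -48748 - (-43893)/211 = -48748 - 1*(-43893/211) = -48748 + 43893/211 = -10241935/211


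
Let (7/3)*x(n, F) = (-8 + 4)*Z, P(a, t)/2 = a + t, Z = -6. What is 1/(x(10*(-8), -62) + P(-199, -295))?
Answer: -7/6844 ≈ -0.0010228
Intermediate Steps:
P(a, t) = 2*a + 2*t (P(a, t) = 2*(a + t) = 2*a + 2*t)
x(n, F) = 72/7 (x(n, F) = 3*((-8 + 4)*(-6))/7 = 3*(-4*(-6))/7 = (3/7)*24 = 72/7)
1/(x(10*(-8), -62) + P(-199, -295)) = 1/(72/7 + (2*(-199) + 2*(-295))) = 1/(72/7 + (-398 - 590)) = 1/(72/7 - 988) = 1/(-6844/7) = -7/6844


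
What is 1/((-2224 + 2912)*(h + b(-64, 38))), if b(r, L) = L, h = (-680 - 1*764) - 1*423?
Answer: -1/1258352 ≈ -7.9469e-7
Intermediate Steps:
h = -1867 (h = (-680 - 764) - 423 = -1444 - 423 = -1867)
1/((-2224 + 2912)*(h + b(-64, 38))) = 1/((-2224 + 2912)*(-1867 + 38)) = 1/(688*(-1829)) = 1/(-1258352) = -1/1258352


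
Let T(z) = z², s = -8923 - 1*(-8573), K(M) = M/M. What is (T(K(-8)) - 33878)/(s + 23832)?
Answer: -33877/23482 ≈ -1.4427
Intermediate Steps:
K(M) = 1
s = -350 (s = -8923 + 8573 = -350)
(T(K(-8)) - 33878)/(s + 23832) = (1² - 33878)/(-350 + 23832) = (1 - 33878)/23482 = -33877*1/23482 = -33877/23482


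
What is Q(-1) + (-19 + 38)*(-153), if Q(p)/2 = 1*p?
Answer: -2909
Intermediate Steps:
Q(p) = 2*p (Q(p) = 2*(1*p) = 2*p)
Q(-1) + (-19 + 38)*(-153) = 2*(-1) + (-19 + 38)*(-153) = -2 + 19*(-153) = -2 - 2907 = -2909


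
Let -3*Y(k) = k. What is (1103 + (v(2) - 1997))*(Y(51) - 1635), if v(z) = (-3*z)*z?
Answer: 1496712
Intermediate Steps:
Y(k) = -k/3
v(z) = -3*z**2
(1103 + (v(2) - 1997))*(Y(51) - 1635) = (1103 + (-3*2**2 - 1997))*(-1/3*51 - 1635) = (1103 + (-3*4 - 1997))*(-17 - 1635) = (1103 + (-12 - 1997))*(-1652) = (1103 - 2009)*(-1652) = -906*(-1652) = 1496712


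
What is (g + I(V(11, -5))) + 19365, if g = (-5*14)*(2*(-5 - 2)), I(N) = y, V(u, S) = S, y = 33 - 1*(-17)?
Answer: 20395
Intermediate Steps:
y = 50 (y = 33 + 17 = 50)
I(N) = 50
g = 980 (g = -140*(-7) = -70*(-14) = 980)
(g + I(V(11, -5))) + 19365 = (980 + 50) + 19365 = 1030 + 19365 = 20395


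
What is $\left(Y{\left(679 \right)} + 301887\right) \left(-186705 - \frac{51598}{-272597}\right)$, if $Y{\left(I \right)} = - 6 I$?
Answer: $- \frac{15157243646495331}{272597} \approx -5.5603 \cdot 10^{10}$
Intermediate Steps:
$\left(Y{\left(679 \right)} + 301887\right) \left(-186705 - \frac{51598}{-272597}\right) = \left(\left(-6\right) 679 + 301887\right) \left(-186705 - \frac{51598}{-272597}\right) = \left(-4074 + 301887\right) \left(-186705 - - \frac{51598}{272597}\right) = 297813 \left(-186705 + \frac{51598}{272597}\right) = 297813 \left(- \frac{50895171287}{272597}\right) = - \frac{15157243646495331}{272597}$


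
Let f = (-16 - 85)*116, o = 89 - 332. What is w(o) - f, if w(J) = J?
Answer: 11473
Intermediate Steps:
o = -243
f = -11716 (f = -101*116 = -11716)
w(o) - f = -243 - 1*(-11716) = -243 + 11716 = 11473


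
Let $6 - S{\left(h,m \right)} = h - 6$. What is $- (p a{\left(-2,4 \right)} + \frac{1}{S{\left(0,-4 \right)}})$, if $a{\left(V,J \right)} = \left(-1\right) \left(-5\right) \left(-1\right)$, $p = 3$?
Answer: $\frac{179}{12} \approx 14.917$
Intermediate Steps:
$S{\left(h,m \right)} = 12 - h$ ($S{\left(h,m \right)} = 6 - \left(h - 6\right) = 6 - \left(-6 + h\right) = 12 - h$)
$a{\left(V,J \right)} = -5$ ($a{\left(V,J \right)} = 5 \left(-1\right) = -5$)
$- (p a{\left(-2,4 \right)} + \frac{1}{S{\left(0,-4 \right)}}) = - (3 \left(-5\right) + \frac{1}{12 - 0}) = - (-15 + \frac{1}{12 + 0}) = - (-15 + \frac{1}{12}) = \left(-1\right) \left(- \frac{179}{12}\right) = \frac{179}{12}$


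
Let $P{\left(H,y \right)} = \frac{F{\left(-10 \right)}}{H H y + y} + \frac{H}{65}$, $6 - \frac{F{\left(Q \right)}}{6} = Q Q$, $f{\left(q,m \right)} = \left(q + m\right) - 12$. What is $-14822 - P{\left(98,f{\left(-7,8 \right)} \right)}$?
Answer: $- \frac{4072063500}{274703} \approx -14824.0$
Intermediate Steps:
$f{\left(q,m \right)} = -12 + m + q$ ($f{\left(q,m \right)} = \left(m + q\right) - 12 = -12 + m + q$)
$F{\left(Q \right)} = 36 - 6 Q^{2}$ ($F{\left(Q \right)} = 36 - 6 Q Q = 36 - 6 Q^{2}$)
$P{\left(H,y \right)} = - \frac{564}{y + y H^{2}} + \frac{H}{65}$ ($P{\left(H,y \right)} = \frac{36 - 6 \left(-10\right)^{2}}{H H y + y} + \frac{H}{65} = \frac{36 - 600}{H^{2} y + y} + H \frac{1}{65} = \frac{36 - 600}{y H^{2} + y} + \frac{H}{65} = - \frac{564}{y + y H^{2}} + \frac{H}{65}$)
$-14822 - P{\left(98,f{\left(-7,8 \right)} \right)} = -14822 - \frac{-36660 + 98 \left(-12 + 8 - 7\right) + \left(-12 + 8 - 7\right) 98^{3}}{65 \left(-12 + 8 - 7\right) \left(1 + 98^{2}\right)} = -14822 - \frac{-36660 + 98 \left(-11\right) - 10353112}{65 \left(-11\right) \left(1 + 9604\right)} = -14822 - \frac{1}{65} \left(- \frac{1}{11}\right) \frac{1}{9605} \left(-36660 - 1078 - 10353112\right) = -14822 - \frac{1}{65} \left(- \frac{1}{11}\right) \frac{1}{9605} \left(-10390850\right) = -14822 - \frac{415634}{274703} = - \frac{4072063500}{274703}$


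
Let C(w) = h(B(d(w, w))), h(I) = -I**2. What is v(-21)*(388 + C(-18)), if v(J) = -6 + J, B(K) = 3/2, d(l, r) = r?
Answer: -41661/4 ≈ -10415.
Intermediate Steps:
B(K) = 3/2 (B(K) = 3*(1/2) = 3/2)
h(I) = -I**2
C(w) = -9/4 (C(w) = -(3/2)**2 = -1*9/4 = -9/4)
v(-21)*(388 + C(-18)) = (-6 - 21)*(388 - 9/4) = -27*1543/4 = -41661/4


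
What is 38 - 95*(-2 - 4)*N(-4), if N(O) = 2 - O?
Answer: 3458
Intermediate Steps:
38 - 95*(-2 - 4)*N(-4) = 38 - 95*(-2 - 4)*(2 - 1*(-4)) = 38 - (-570)*(2 + 4) = 38 - (-570)*6 = 38 - 95*(-36) = 38 + 3420 = 3458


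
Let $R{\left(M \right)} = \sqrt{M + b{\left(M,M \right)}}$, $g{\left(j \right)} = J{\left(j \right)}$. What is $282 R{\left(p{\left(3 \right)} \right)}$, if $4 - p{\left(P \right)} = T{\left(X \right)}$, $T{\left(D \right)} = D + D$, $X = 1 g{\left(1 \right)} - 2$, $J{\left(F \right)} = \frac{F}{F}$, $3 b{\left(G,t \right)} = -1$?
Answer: $94 \sqrt{51} \approx 671.29$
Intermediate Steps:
$b{\left(G,t \right)} = - \frac{1}{3}$ ($b{\left(G,t \right)} = \frac{1}{3} \left(-1\right) = - \frac{1}{3}$)
$J{\left(F \right)} = 1$
$g{\left(j \right)} = 1$
$X = -1$ ($X = 1 \cdot 1 - 2 = 1 - 2 = -1$)
$T{\left(D \right)} = 2 D$
$p{\left(P \right)} = 6$ ($p{\left(P \right)} = 4 - 2 \left(-1\right) = 4 - -2 = 4 + 2 = 6$)
$R{\left(M \right)} = \sqrt{- \frac{1}{3} + M}$ ($R{\left(M \right)} = \sqrt{M - \frac{1}{3}} = \sqrt{- \frac{1}{3} + M}$)
$282 R{\left(p{\left(3 \right)} \right)} = 282 \frac{\sqrt{-3 + 9 \cdot 6}}{3} = 282 \frac{\sqrt{-3 + 54}}{3} = 282 \frac{\sqrt{51}}{3} = 94 \sqrt{51}$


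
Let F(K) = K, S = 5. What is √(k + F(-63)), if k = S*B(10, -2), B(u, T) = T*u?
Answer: I*√163 ≈ 12.767*I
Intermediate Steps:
k = -100 (k = 5*(-2*10) = 5*(-20) = -100)
√(k + F(-63)) = √(-100 - 63) = √(-163) = I*√163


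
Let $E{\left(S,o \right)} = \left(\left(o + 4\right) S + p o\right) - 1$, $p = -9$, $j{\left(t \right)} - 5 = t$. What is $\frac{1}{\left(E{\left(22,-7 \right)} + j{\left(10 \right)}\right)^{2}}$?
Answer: $\frac{1}{121} \approx 0.0082645$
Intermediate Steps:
$j{\left(t \right)} = 5 + t$
$E{\left(S,o \right)} = -1 - 9 o + S \left(4 + o\right)$ ($E{\left(S,o \right)} = \left(\left(o + 4\right) S - 9 o\right) - 1 = \left(\left(4 + o\right) S - 9 o\right) - 1 = \left(S \left(4 + o\right) - 9 o\right) - 1 = \left(- 9 o + S \left(4 + o\right)\right) - 1 = -1 - 9 o + S \left(4 + o\right)$)
$\frac{1}{\left(E{\left(22,-7 \right)} + j{\left(10 \right)}\right)^{2}} = \frac{1}{\left(\left(-1 - -63 + 4 \cdot 22 + 22 \left(-7\right)\right) + \left(5 + 10\right)\right)^{2}} = \frac{1}{\left(\left(-1 + 63 + 88 - 154\right) + 15\right)^{2}} = \frac{1}{\left(-4 + 15\right)^{2}} = \frac{1}{11^{2}} = \frac{1}{121}$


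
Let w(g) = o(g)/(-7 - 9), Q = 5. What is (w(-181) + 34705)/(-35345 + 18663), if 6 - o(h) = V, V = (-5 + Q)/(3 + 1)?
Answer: -277637/133456 ≈ -2.0804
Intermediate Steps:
V = 0 (V = (-5 + 5)/(3 + 1) = 0/4 = 0*(1/4) = 0)
o(h) = 6 (o(h) = 6 - 1*0 = 6 + 0 = 6)
w(g) = -3/8 (w(g) = 6/(-7 - 9) = 6/(-16) = 6*(-1/16) = -3/8)
(w(-181) + 34705)/(-35345 + 18663) = (-3/8 + 34705)/(-35345 + 18663) = (277637/8)/(-16682) = (277637/8)*(-1/16682) = -277637/133456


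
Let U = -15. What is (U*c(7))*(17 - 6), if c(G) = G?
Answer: -1155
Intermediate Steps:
(U*c(7))*(17 - 6) = (-15*7)*(17 - 6) = -105*11 = -1155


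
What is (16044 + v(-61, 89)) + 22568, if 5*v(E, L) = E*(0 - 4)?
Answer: 193304/5 ≈ 38661.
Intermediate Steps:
v(E, L) = -4*E/5 (v(E, L) = (E*(0 - 4))/5 = (E*(-4))/5 = (-4*E)/5 = -4*E/5)
(16044 + v(-61, 89)) + 22568 = (16044 - ⅘*(-61)) + 22568 = (16044 + 244/5) + 22568 = 80464/5 + 22568 = 193304/5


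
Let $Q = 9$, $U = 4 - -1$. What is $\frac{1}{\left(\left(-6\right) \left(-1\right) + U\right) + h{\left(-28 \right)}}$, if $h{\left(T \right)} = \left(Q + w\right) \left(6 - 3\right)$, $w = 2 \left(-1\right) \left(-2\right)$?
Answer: $\frac{1}{50} \approx 0.02$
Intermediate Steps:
$U = 5$ ($U = 4 + 1 = 5$)
$w = 4$ ($w = \left(-2\right) \left(-2\right) = 4$)
$h{\left(T \right)} = 39$ ($h{\left(T \right)} = \left(9 + 4\right) \left(6 - 3\right) = 13 \cdot 3 = 39$)
$\frac{1}{\left(\left(-6\right) \left(-1\right) + U\right) + h{\left(-28 \right)}} = \frac{1}{\left(\left(-6\right) \left(-1\right) + 5\right) + 39} = \frac{1}{\left(6 + 5\right) + 39} = \frac{1}{11 + 39} = \frac{1}{50}$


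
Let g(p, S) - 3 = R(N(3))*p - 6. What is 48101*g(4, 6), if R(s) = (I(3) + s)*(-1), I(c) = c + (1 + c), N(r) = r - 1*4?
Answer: -1298727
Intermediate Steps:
N(r) = -4 + r (N(r) = r - 4 = -4 + r)
I(c) = 1 + 2*c
R(s) = -7 - s (R(s) = ((1 + 2*3) + s)*(-1) = ((1 + 6) + s)*(-1) = (7 + s)*(-1) = -7 - s)
g(p, S) = -3 - 6*p (g(p, S) = 3 + ((-7 - (-4 + 3))*p - 6) = 3 + ((-7 - 1*(-1))*p - 6) = 3 + ((-7 + 1)*p - 6) = 3 + (-6*p - 6) = 3 + (-6 - 6*p) = -3 - 6*p)
48101*g(4, 6) = 48101*(-3 - 6*4) = 48101*(-3 - 24) = 48101*(-27) = -1298727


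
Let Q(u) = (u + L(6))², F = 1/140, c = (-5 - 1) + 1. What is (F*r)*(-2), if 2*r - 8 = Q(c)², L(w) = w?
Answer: -9/140 ≈ -0.064286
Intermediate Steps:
c = -5 (c = -6 + 1 = -5)
F = 1/140 ≈ 0.0071429
Q(u) = (6 + u)² (Q(u) = (u + 6)² = (6 + u)²)
r = 9/2 (r = 4 + ((6 - 5)²)²/2 = 4 + (1²)²/2 = 4 + (½)*1² = 4 + (½)*1 = 4 + ½ = 9/2 ≈ 4.5000)
(F*r)*(-2) = ((1/140)*(9/2))*(-2) = (9/280)*(-2) = -9/140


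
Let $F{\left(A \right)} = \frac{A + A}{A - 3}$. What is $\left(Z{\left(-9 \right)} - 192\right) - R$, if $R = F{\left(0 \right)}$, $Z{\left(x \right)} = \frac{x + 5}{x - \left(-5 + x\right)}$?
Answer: $- \frac{964}{5} \approx -192.8$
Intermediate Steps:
$Z{\left(x \right)} = 1 + \frac{x}{5}$ ($Z{\left(x \right)} = \frac{5 + x}{5} = \left(5 + x\right) \frac{1}{5} = 1 + \frac{x}{5}$)
$F{\left(A \right)} = \frac{2 A}{-3 + A}$
$R = 0$ ($R = 2 \cdot 0 \frac{1}{-3 + 0} = 2 \cdot 0 \frac{1}{-3} = 2 \cdot 0 \left(- \frac{1}{3}\right) = 0$)
$\left(Z{\left(-9 \right)} - 192\right) - R = \left(\left(1 + \frac{1}{5} \left(-9\right)\right) - 192\right) - 0 = \left(\left(1 - \frac{9}{5}\right) - 192\right) + 0 = \left(- \frac{4}{5} - 192\right) + 0 = - \frac{964}{5} + 0 = - \frac{964}{5}$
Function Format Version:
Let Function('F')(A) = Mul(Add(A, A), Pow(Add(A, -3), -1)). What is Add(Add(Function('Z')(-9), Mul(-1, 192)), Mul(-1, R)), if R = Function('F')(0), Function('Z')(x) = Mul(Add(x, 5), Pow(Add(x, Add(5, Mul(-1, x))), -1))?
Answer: Rational(-964, 5) ≈ -192.80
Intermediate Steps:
Function('Z')(x) = Add(1, Mul(Rational(1, 5), x)) (Function('Z')(x) = Mul(Add(5, x), Pow(5, -1)) = Mul(Add(5, x), Rational(1, 5)) = Add(1, Mul(Rational(1, 5), x)))
Function('F')(A) = Mul(2, A, Pow(Add(-3, A), -1)) (Function('F')(A) = Mul(Mul(2, A), Pow(Add(-3, A), -1)) = Mul(2, A, Pow(Add(-3, A), -1)))
R = 0 (R = Mul(2, 0, Pow(Add(-3, 0), -1)) = Mul(2, 0, Pow(-3, -1)) = Mul(2, 0, Rational(-1, 3)) = 0)
Add(Add(Function('Z')(-9), Mul(-1, 192)), Mul(-1, R)) = Add(Add(Add(1, Mul(Rational(1, 5), -9)), Mul(-1, 192)), Mul(-1, 0)) = Add(Add(Add(1, Rational(-9, 5)), -192), 0) = Add(Add(Rational(-4, 5), -192), 0) = Add(Rational(-964, 5), 0) = Rational(-964, 5)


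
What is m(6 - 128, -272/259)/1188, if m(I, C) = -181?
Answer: -181/1188 ≈ -0.15236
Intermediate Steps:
m(6 - 128, -272/259)/1188 = -181/1188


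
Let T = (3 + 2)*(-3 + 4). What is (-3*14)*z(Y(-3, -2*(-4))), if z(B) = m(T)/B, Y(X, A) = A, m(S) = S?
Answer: -105/4 ≈ -26.250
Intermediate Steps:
T = 5 (T = 5*1 = 5)
z(B) = 5/B
(-3*14)*z(Y(-3, -2*(-4))) = (-3*14)*(5/((-2*(-4)))) = -210/8 = -42*5/8 = -105/4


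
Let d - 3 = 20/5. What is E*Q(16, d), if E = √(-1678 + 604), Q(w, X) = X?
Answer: 7*I*√1074 ≈ 229.4*I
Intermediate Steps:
d = 7 (d = 3 + 20/5 = 3 + 20*(⅕) = 3 + 4 = 7)
E = I*√1074 (E = √(-1074) = I*√1074 ≈ 32.772*I)
E*Q(16, d) = (I*√1074)*7 = 7*I*√1074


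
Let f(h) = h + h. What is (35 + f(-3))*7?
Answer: 203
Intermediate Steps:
f(h) = 2*h
(35 + f(-3))*7 = (35 + 2*(-3))*7 = (35 - 6)*7 = 29*7 = 203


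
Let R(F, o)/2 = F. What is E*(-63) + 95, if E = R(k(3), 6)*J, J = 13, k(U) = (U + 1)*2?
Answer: -13009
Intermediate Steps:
k(U) = 2 + 2*U (k(U) = (1 + U)*2 = 2 + 2*U)
R(F, o) = 2*F
E = 208 (E = (2*(2 + 2*3))*13 = (2*(2 + 6))*13 = (2*8)*13 = 16*13 = 208)
E*(-63) + 95 = 208*(-63) + 95 = -13104 + 95 = -13009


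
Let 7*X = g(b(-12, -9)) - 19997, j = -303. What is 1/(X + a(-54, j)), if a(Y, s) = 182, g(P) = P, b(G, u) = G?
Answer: -7/18735 ≈ -0.00037363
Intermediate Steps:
X = -20009/7 (X = (-12 - 19997)/7 = (⅐)*(-20009) = -20009/7 ≈ -2858.4)
1/(X + a(-54, j)) = 1/(-20009/7 + 182) = 1/(-18735/7) = -7/18735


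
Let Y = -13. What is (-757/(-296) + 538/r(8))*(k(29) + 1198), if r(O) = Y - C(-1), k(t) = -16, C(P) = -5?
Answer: -11317059/148 ≈ -76467.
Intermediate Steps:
r(O) = -8 (r(O) = -13 - 1*(-5) = -13 + 5 = -8)
(-757/(-296) + 538/r(8))*(k(29) + 1198) = (-757/(-296) + 538/(-8))*(-16 + 1198) = (-757*(-1/296) + 538*(-1/8))*1182 = (757/296 - 269/4)*1182 = -19149/296*1182 = -11317059/148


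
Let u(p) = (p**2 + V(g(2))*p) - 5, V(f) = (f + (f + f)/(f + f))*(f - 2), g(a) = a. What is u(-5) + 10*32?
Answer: 340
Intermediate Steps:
V(f) = (1 + f)*(-2 + f) (V(f) = (f + (2*f)/((2*f)))*(-2 + f) = (f + (2*f)*(1/(2*f)))*(-2 + f) = (f + 1)*(-2 + f) = (1 + f)*(-2 + f))
u(p) = -5 + p**2 (u(p) = (p**2 + (-2 + 2**2 - 1*2)*p) - 5 = (p**2 + (-2 + 4 - 2)*p) - 5 = (p**2 + 0*p) - 5 = (p**2 + 0) - 5 = p**2 - 5 = -5 + p**2)
u(-5) + 10*32 = (-5 + (-5)**2) + 10*32 = (-5 + 25) + 320 = 20 + 320 = 340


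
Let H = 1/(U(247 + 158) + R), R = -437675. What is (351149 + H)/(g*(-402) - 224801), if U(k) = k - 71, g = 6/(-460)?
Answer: -2207595412865/1413240763699 ≈ -1.5621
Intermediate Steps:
g = -3/230 (g = 6*(-1/460) = -3/230 ≈ -0.013043)
U(k) = -71 + k
H = -1/437341 (H = 1/((-71 + (247 + 158)) - 437675) = 1/((-71 + 405) - 437675) = 1/(334 - 437675) = 1/(-437341) = -1/437341 ≈ -2.2865e-6)
(351149 + H)/(g*(-402) - 224801) = (351149 - 1/437341)/(-3/230*(-402) - 224801) = 153571854808/(437341*(603/115 - 224801)) = 153571854808/(437341*(-25851512/115)) = (153571854808/437341)*(-115/25851512) = -2207595412865/1413240763699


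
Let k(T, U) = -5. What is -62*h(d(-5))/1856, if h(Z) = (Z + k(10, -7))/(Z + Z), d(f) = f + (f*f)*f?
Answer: -837/48256 ≈ -0.017345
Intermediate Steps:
d(f) = f + f³ (d(f) = f + f²*f = f + f³)
h(Z) = (-5 + Z)/(2*Z) (h(Z) = (Z - 5)/(Z + Z) = (-5 + Z)/((2*Z)) = (-5 + Z)*(1/(2*Z)) = (-5 + Z)/(2*Z))
-62*h(d(-5))/1856 = -62*(-5 + (-5 + (-5)³))/(2*(-5 + (-5)³))/1856 = -62*(-5 + (-5 - 125))/(2*(-5 - 125))/1856 = -62*(½)*(-5 - 130)/(-130)/1856 = -62*(½)*(-1/130)*(-135)/1856 = -837/(26*1856) = -62*27/96512 = -837/48256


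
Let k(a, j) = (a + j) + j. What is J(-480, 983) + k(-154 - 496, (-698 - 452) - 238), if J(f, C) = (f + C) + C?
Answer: -1940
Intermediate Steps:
k(a, j) = a + 2*j
J(f, C) = f + 2*C (J(f, C) = (C + f) + C = f + 2*C)
J(-480, 983) + k(-154 - 496, (-698 - 452) - 238) = (-480 + 2*983) + ((-154 - 496) + 2*((-698 - 452) - 238)) = (-480 + 1966) + (-650 + 2*(-1150 - 238)) = 1486 + (-650 + 2*(-1388)) = 1486 + (-650 - 2776) = 1486 - 3426 = -1940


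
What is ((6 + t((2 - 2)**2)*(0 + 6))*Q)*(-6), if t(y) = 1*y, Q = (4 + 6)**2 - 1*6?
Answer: -3384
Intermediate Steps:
Q = 94 (Q = 10**2 - 6 = 100 - 6 = 94)
t(y) = y
((6 + t((2 - 2)**2)*(0 + 6))*Q)*(-6) = ((6 + (2 - 2)**2*(0 + 6))*94)*(-6) = ((6 + 0**2*6)*94)*(-6) = ((6 + 0*6)*94)*(-6) = ((6 + 0)*94)*(-6) = (6*94)*(-6) = 564*(-6) = -3384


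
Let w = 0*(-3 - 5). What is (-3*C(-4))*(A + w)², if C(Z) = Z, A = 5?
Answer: 300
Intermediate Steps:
w = 0 (w = 0*(-8) = 0)
(-3*C(-4))*(A + w)² = (-3*(-4))*(5 + 0)² = 12*5² = 12*25 = 300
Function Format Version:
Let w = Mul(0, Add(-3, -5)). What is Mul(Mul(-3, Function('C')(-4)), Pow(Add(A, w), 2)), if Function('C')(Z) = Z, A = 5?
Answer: 300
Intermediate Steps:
w = 0 (w = Mul(0, -8) = 0)
Mul(Mul(-3, Function('C')(-4)), Pow(Add(A, w), 2)) = Mul(Mul(-3, -4), Pow(Add(5, 0), 2)) = Mul(12, Pow(5, 2)) = Mul(12, 25) = 300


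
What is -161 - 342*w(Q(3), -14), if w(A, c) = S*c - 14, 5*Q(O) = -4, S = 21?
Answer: 105175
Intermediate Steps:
Q(O) = -4/5 (Q(O) = (1/5)*(-4) = -4/5)
w(A, c) = -14 + 21*c (w(A, c) = 21*c - 14 = -14 + 21*c)
-161 - 342*w(Q(3), -14) = -161 - 342*(-14 + 21*(-14)) = -161 - 342*(-14 - 294) = -161 - 342*(-308) = -161 + 105336 = 105175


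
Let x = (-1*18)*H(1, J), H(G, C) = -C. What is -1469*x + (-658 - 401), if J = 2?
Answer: -53943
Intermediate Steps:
x = 36 (x = (-1*18)*(-1*2) = -18*(-2) = 36)
-1469*x + (-658 - 401) = -1469*36 + (-658 - 401) = -52884 - 1059 = -53943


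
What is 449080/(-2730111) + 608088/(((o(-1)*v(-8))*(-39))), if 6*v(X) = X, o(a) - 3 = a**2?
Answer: 15962060857/5460222 ≈ 2923.3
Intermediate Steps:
o(a) = 3 + a**2
v(X) = X/6
449080/(-2730111) + 608088/(((o(-1)*v(-8))*(-39))) = 449080/(-2730111) + 608088/((((3 + (-1)**2)*((1/6)*(-8)))*(-39))) = 449080*(-1/2730111) + 608088/((((3 + 1)*(-4/3))*(-39))) = -449080/2730111 + 608088/(((4*(-4/3))*(-39))) = -449080/2730111 + 608088/((-16/3*(-39))) = -449080/2730111 + 608088/208 = -449080/2730111 + 608088*(1/208) = -449080/2730111 + 5847/2 = 15962060857/5460222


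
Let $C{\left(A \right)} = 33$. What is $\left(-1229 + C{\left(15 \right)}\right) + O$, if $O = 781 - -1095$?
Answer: $680$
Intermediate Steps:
$O = 1876$ ($O = 781 + 1095 = 1876$)
$\left(-1229 + C{\left(15 \right)}\right) + O = \left(-1229 + 33\right) + 1876 = -1196 + 1876 = 680$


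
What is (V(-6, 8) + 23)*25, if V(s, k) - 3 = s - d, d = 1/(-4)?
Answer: 2025/4 ≈ 506.25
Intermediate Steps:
d = -¼ (d = 1*(-¼) = -¼ ≈ -0.25000)
V(s, k) = 13/4 + s (V(s, k) = 3 + (s - 1*(-¼)) = 3 + (s + ¼) = 3 + (¼ + s) = 13/4 + s)
(V(-6, 8) + 23)*25 = ((13/4 - 6) + 23)*25 = (-11/4 + 23)*25 = (81/4)*25 = 2025/4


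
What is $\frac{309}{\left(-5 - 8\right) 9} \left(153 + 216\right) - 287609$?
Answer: $- \frac{3751586}{13} \approx -2.8858 \cdot 10^{5}$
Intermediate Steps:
$\frac{309}{\left(-5 - 8\right) 9} \left(153 + 216\right) - 287609 = \frac{309}{\left(-13\right) 9} \cdot 369 - 287609 = \frac{309}{-117} \cdot 369 - 287609 = 309 \left(- \frac{1}{117}\right) 369 - 287609 = \left(- \frac{103}{39}\right) 369 - 287609 = - \frac{12669}{13} - 287609 = - \frac{3751586}{13}$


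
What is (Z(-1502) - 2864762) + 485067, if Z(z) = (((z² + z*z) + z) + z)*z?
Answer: -6774903703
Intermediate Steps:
Z(z) = z*(2*z + 2*z²) (Z(z) = (((z² + z²) + z) + z)*z = ((2*z² + z) + z)*z = ((z + 2*z²) + z)*z = (2*z + 2*z²)*z = z*(2*z + 2*z²))
(Z(-1502) - 2864762) + 485067 = (2*(-1502)²*(1 - 1502) - 2864762) + 485067 = (2*2256004*(-1501) - 2864762) + 485067 = (-6772524008 - 2864762) + 485067 = -6775388770 + 485067 = -6774903703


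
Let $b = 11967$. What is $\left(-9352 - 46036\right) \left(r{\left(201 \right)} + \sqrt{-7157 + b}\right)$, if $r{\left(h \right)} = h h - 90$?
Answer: $-2232745668 - 55388 \sqrt{4810} \approx -2.2366 \cdot 10^{9}$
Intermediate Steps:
$r{\left(h \right)} = -90 + h^{2}$ ($r{\left(h \right)} = h^{2} - 90 = -90 + h^{2}$)
$\left(-9352 - 46036\right) \left(r{\left(201 \right)} + \sqrt{-7157 + b}\right) = \left(-9352 - 46036\right) \left(\left(-90 + 201^{2}\right) + \sqrt{-7157 + 11967}\right) = - 55388 \left(\left(-90 + 40401\right) + \sqrt{4810}\right) = - 55388 \left(40311 + \sqrt{4810}\right) = -2232745668 - 55388 \sqrt{4810}$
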